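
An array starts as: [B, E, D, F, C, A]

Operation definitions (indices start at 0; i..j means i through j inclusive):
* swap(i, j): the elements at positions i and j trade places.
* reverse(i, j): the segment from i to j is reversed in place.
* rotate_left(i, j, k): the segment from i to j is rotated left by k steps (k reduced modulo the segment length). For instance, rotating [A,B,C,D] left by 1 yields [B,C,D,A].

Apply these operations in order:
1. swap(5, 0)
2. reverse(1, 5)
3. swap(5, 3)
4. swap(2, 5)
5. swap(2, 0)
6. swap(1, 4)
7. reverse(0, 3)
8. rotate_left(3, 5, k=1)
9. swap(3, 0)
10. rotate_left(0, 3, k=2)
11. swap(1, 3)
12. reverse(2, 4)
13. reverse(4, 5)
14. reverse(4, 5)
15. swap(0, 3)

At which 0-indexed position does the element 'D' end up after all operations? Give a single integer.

Answer: 3

Derivation:
After 1 (swap(5, 0)): [A, E, D, F, C, B]
After 2 (reverse(1, 5)): [A, B, C, F, D, E]
After 3 (swap(5, 3)): [A, B, C, E, D, F]
After 4 (swap(2, 5)): [A, B, F, E, D, C]
After 5 (swap(2, 0)): [F, B, A, E, D, C]
After 6 (swap(1, 4)): [F, D, A, E, B, C]
After 7 (reverse(0, 3)): [E, A, D, F, B, C]
After 8 (rotate_left(3, 5, k=1)): [E, A, D, B, C, F]
After 9 (swap(3, 0)): [B, A, D, E, C, F]
After 10 (rotate_left(0, 3, k=2)): [D, E, B, A, C, F]
After 11 (swap(1, 3)): [D, A, B, E, C, F]
After 12 (reverse(2, 4)): [D, A, C, E, B, F]
After 13 (reverse(4, 5)): [D, A, C, E, F, B]
After 14 (reverse(4, 5)): [D, A, C, E, B, F]
After 15 (swap(0, 3)): [E, A, C, D, B, F]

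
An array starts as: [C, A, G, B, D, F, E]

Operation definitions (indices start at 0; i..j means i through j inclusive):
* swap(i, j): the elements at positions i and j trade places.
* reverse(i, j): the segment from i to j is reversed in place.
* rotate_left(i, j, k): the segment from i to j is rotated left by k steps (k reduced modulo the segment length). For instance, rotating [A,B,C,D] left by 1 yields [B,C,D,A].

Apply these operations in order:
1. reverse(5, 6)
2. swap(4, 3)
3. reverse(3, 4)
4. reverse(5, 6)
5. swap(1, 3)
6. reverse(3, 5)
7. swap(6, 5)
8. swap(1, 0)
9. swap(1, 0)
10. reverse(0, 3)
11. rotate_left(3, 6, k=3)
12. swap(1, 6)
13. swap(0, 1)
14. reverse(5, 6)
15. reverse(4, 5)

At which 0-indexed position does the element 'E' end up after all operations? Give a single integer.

After 1 (reverse(5, 6)): [C, A, G, B, D, E, F]
After 2 (swap(4, 3)): [C, A, G, D, B, E, F]
After 3 (reverse(3, 4)): [C, A, G, B, D, E, F]
After 4 (reverse(5, 6)): [C, A, G, B, D, F, E]
After 5 (swap(1, 3)): [C, B, G, A, D, F, E]
After 6 (reverse(3, 5)): [C, B, G, F, D, A, E]
After 7 (swap(6, 5)): [C, B, G, F, D, E, A]
After 8 (swap(1, 0)): [B, C, G, F, D, E, A]
After 9 (swap(1, 0)): [C, B, G, F, D, E, A]
After 10 (reverse(0, 3)): [F, G, B, C, D, E, A]
After 11 (rotate_left(3, 6, k=3)): [F, G, B, A, C, D, E]
After 12 (swap(1, 6)): [F, E, B, A, C, D, G]
After 13 (swap(0, 1)): [E, F, B, A, C, D, G]
After 14 (reverse(5, 6)): [E, F, B, A, C, G, D]
After 15 (reverse(4, 5)): [E, F, B, A, G, C, D]

Answer: 0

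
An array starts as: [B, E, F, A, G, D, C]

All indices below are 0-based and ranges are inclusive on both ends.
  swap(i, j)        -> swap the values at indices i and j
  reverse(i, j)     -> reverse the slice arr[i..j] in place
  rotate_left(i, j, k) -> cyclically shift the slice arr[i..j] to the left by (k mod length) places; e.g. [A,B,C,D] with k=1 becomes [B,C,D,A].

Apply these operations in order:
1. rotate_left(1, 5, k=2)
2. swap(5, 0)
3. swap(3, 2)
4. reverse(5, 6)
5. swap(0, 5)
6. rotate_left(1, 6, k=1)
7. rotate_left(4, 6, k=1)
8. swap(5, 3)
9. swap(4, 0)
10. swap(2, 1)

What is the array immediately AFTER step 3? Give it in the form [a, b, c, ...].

Answer: [F, A, D, G, E, B, C]

Derivation:
After 1 (rotate_left(1, 5, k=2)): [B, A, G, D, E, F, C]
After 2 (swap(5, 0)): [F, A, G, D, E, B, C]
After 3 (swap(3, 2)): [F, A, D, G, E, B, C]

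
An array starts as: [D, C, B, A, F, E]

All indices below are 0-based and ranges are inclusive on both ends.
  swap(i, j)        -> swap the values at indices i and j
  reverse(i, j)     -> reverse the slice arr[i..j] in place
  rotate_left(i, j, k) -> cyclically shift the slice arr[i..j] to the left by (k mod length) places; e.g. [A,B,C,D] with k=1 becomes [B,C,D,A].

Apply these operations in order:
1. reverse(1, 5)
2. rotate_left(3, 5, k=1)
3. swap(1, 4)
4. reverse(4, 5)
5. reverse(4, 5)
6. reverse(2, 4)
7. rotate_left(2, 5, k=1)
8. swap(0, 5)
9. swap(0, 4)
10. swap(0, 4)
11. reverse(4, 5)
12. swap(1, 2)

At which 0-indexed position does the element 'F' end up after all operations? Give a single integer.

After 1 (reverse(1, 5)): [D, E, F, A, B, C]
After 2 (rotate_left(3, 5, k=1)): [D, E, F, B, C, A]
After 3 (swap(1, 4)): [D, C, F, B, E, A]
After 4 (reverse(4, 5)): [D, C, F, B, A, E]
After 5 (reverse(4, 5)): [D, C, F, B, E, A]
After 6 (reverse(2, 4)): [D, C, E, B, F, A]
After 7 (rotate_left(2, 5, k=1)): [D, C, B, F, A, E]
After 8 (swap(0, 5)): [E, C, B, F, A, D]
After 9 (swap(0, 4)): [A, C, B, F, E, D]
After 10 (swap(0, 4)): [E, C, B, F, A, D]
After 11 (reverse(4, 5)): [E, C, B, F, D, A]
After 12 (swap(1, 2)): [E, B, C, F, D, A]

Answer: 3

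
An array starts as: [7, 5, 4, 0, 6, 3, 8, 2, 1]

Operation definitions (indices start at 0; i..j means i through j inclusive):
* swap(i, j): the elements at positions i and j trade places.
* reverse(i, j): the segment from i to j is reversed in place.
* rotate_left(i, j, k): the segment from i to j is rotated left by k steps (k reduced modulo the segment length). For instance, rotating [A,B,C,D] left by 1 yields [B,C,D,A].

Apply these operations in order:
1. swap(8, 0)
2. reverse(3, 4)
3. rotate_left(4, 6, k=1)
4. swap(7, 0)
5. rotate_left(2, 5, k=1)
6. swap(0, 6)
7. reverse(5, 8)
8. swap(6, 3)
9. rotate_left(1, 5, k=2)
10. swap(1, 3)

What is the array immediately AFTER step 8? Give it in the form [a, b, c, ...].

Answer: [0, 5, 6, 1, 8, 7, 3, 2, 4]

Derivation:
After 1 (swap(8, 0)): [1, 5, 4, 0, 6, 3, 8, 2, 7]
After 2 (reverse(3, 4)): [1, 5, 4, 6, 0, 3, 8, 2, 7]
After 3 (rotate_left(4, 6, k=1)): [1, 5, 4, 6, 3, 8, 0, 2, 7]
After 4 (swap(7, 0)): [2, 5, 4, 6, 3, 8, 0, 1, 7]
After 5 (rotate_left(2, 5, k=1)): [2, 5, 6, 3, 8, 4, 0, 1, 7]
After 6 (swap(0, 6)): [0, 5, 6, 3, 8, 4, 2, 1, 7]
After 7 (reverse(5, 8)): [0, 5, 6, 3, 8, 7, 1, 2, 4]
After 8 (swap(6, 3)): [0, 5, 6, 1, 8, 7, 3, 2, 4]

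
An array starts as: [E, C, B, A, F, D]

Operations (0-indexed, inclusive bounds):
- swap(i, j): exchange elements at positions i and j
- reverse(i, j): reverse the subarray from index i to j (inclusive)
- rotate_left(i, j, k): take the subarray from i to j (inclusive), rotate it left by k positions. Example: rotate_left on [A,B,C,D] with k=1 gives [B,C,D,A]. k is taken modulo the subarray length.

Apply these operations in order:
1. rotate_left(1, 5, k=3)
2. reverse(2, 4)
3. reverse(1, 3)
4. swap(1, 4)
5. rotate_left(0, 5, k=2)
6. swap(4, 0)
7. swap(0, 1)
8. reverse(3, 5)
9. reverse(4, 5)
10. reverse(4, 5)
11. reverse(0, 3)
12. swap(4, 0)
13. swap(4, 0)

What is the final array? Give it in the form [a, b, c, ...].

Answer: [D, C, E, F, B, A]

Derivation:
After 1 (rotate_left(1, 5, k=3)): [E, F, D, C, B, A]
After 2 (reverse(2, 4)): [E, F, B, C, D, A]
After 3 (reverse(1, 3)): [E, C, B, F, D, A]
After 4 (swap(1, 4)): [E, D, B, F, C, A]
After 5 (rotate_left(0, 5, k=2)): [B, F, C, A, E, D]
After 6 (swap(4, 0)): [E, F, C, A, B, D]
After 7 (swap(0, 1)): [F, E, C, A, B, D]
After 8 (reverse(3, 5)): [F, E, C, D, B, A]
After 9 (reverse(4, 5)): [F, E, C, D, A, B]
After 10 (reverse(4, 5)): [F, E, C, D, B, A]
After 11 (reverse(0, 3)): [D, C, E, F, B, A]
After 12 (swap(4, 0)): [B, C, E, F, D, A]
After 13 (swap(4, 0)): [D, C, E, F, B, A]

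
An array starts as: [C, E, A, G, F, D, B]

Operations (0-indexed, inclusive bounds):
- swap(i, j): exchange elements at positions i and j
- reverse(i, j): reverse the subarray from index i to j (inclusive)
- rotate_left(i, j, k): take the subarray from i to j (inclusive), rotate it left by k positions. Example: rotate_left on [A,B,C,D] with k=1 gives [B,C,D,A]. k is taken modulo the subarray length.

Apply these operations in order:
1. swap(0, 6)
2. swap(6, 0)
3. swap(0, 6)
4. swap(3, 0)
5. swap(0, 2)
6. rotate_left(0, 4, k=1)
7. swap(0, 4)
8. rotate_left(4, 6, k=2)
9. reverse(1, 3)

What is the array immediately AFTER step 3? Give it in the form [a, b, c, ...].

After 1 (swap(0, 6)): [B, E, A, G, F, D, C]
After 2 (swap(6, 0)): [C, E, A, G, F, D, B]
After 3 (swap(0, 6)): [B, E, A, G, F, D, C]

Answer: [B, E, A, G, F, D, C]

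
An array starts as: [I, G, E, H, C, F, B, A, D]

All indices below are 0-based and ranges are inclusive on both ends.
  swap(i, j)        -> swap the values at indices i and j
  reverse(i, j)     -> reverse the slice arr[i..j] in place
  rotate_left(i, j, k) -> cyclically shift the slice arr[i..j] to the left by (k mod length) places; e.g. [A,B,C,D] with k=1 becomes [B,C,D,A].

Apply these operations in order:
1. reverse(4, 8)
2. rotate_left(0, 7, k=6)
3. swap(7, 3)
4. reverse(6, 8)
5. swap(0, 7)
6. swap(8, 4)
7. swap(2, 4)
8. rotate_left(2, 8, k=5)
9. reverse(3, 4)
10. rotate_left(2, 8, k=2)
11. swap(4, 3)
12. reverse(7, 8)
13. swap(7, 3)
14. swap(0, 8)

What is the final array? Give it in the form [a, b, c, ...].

Answer: [B, F, E, D, A, H, C, I, G]

Derivation:
After 1 (reverse(4, 8)): [I, G, E, H, D, A, B, F, C]
After 2 (rotate_left(0, 7, k=6)): [B, F, I, G, E, H, D, A, C]
After 3 (swap(7, 3)): [B, F, I, A, E, H, D, G, C]
After 4 (reverse(6, 8)): [B, F, I, A, E, H, C, G, D]
After 5 (swap(0, 7)): [G, F, I, A, E, H, C, B, D]
After 6 (swap(8, 4)): [G, F, I, A, D, H, C, B, E]
After 7 (swap(2, 4)): [G, F, D, A, I, H, C, B, E]
After 8 (rotate_left(2, 8, k=5)): [G, F, B, E, D, A, I, H, C]
After 9 (reverse(3, 4)): [G, F, B, D, E, A, I, H, C]
After 10 (rotate_left(2, 8, k=2)): [G, F, E, A, I, H, C, B, D]
After 11 (swap(4, 3)): [G, F, E, I, A, H, C, B, D]
After 12 (reverse(7, 8)): [G, F, E, I, A, H, C, D, B]
After 13 (swap(7, 3)): [G, F, E, D, A, H, C, I, B]
After 14 (swap(0, 8)): [B, F, E, D, A, H, C, I, G]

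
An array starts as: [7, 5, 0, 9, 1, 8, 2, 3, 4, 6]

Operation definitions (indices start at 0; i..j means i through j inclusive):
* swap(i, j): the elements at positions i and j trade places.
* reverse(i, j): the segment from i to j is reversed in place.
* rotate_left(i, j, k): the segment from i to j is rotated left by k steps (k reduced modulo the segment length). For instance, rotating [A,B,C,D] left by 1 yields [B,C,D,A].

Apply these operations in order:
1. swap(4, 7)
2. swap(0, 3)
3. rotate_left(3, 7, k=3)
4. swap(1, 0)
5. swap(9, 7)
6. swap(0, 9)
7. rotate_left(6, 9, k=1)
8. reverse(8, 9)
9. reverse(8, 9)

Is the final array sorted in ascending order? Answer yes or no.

After 1 (swap(4, 7)): [7, 5, 0, 9, 3, 8, 2, 1, 4, 6]
After 2 (swap(0, 3)): [9, 5, 0, 7, 3, 8, 2, 1, 4, 6]
After 3 (rotate_left(3, 7, k=3)): [9, 5, 0, 2, 1, 7, 3, 8, 4, 6]
After 4 (swap(1, 0)): [5, 9, 0, 2, 1, 7, 3, 8, 4, 6]
After 5 (swap(9, 7)): [5, 9, 0, 2, 1, 7, 3, 6, 4, 8]
After 6 (swap(0, 9)): [8, 9, 0, 2, 1, 7, 3, 6, 4, 5]
After 7 (rotate_left(6, 9, k=1)): [8, 9, 0, 2, 1, 7, 6, 4, 5, 3]
After 8 (reverse(8, 9)): [8, 9, 0, 2, 1, 7, 6, 4, 3, 5]
After 9 (reverse(8, 9)): [8, 9, 0, 2, 1, 7, 6, 4, 5, 3]

Answer: no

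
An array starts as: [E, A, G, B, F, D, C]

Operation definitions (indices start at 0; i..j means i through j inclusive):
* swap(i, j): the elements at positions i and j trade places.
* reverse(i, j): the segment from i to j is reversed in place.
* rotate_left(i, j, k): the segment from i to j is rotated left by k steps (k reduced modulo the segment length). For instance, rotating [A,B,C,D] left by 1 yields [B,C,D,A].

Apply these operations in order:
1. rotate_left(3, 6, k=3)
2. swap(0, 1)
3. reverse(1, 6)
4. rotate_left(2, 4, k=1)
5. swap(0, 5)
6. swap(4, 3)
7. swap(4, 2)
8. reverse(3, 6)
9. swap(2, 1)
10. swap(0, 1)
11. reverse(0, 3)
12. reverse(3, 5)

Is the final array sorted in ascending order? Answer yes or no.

After 1 (rotate_left(3, 6, k=3)): [E, A, G, C, B, F, D]
After 2 (swap(0, 1)): [A, E, G, C, B, F, D]
After 3 (reverse(1, 6)): [A, D, F, B, C, G, E]
After 4 (rotate_left(2, 4, k=1)): [A, D, B, C, F, G, E]
After 5 (swap(0, 5)): [G, D, B, C, F, A, E]
After 6 (swap(4, 3)): [G, D, B, F, C, A, E]
After 7 (swap(4, 2)): [G, D, C, F, B, A, E]
After 8 (reverse(3, 6)): [G, D, C, E, A, B, F]
After 9 (swap(2, 1)): [G, C, D, E, A, B, F]
After 10 (swap(0, 1)): [C, G, D, E, A, B, F]
After 11 (reverse(0, 3)): [E, D, G, C, A, B, F]
After 12 (reverse(3, 5)): [E, D, G, B, A, C, F]

Answer: no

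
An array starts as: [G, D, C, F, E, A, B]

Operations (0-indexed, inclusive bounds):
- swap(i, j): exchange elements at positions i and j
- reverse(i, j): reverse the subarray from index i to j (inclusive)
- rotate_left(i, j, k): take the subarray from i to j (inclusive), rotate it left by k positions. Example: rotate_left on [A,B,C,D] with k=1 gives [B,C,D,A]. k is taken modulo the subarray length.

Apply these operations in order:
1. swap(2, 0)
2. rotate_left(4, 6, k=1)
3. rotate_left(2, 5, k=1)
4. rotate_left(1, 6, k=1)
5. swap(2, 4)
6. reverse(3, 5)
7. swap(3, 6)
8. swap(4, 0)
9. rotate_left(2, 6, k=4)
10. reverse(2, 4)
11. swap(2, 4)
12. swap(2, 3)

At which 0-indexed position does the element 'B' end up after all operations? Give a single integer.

After 1 (swap(2, 0)): [C, D, G, F, E, A, B]
After 2 (rotate_left(4, 6, k=1)): [C, D, G, F, A, B, E]
After 3 (rotate_left(2, 5, k=1)): [C, D, F, A, B, G, E]
After 4 (rotate_left(1, 6, k=1)): [C, F, A, B, G, E, D]
After 5 (swap(2, 4)): [C, F, G, B, A, E, D]
After 6 (reverse(3, 5)): [C, F, G, E, A, B, D]
After 7 (swap(3, 6)): [C, F, G, D, A, B, E]
After 8 (swap(4, 0)): [A, F, G, D, C, B, E]
After 9 (rotate_left(2, 6, k=4)): [A, F, E, G, D, C, B]
After 10 (reverse(2, 4)): [A, F, D, G, E, C, B]
After 11 (swap(2, 4)): [A, F, E, G, D, C, B]
After 12 (swap(2, 3)): [A, F, G, E, D, C, B]

Answer: 6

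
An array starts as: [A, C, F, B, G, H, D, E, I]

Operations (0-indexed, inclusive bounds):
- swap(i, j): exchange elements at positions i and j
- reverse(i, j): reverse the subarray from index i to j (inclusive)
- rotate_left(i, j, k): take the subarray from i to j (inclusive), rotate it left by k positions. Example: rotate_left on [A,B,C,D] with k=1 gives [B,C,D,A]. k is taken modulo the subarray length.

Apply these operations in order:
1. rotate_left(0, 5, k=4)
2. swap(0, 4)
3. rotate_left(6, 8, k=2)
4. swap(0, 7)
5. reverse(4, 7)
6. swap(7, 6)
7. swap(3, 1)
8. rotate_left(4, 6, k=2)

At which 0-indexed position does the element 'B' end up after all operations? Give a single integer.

After 1 (rotate_left(0, 5, k=4)): [G, H, A, C, F, B, D, E, I]
After 2 (swap(0, 4)): [F, H, A, C, G, B, D, E, I]
After 3 (rotate_left(6, 8, k=2)): [F, H, A, C, G, B, I, D, E]
After 4 (swap(0, 7)): [D, H, A, C, G, B, I, F, E]
After 5 (reverse(4, 7)): [D, H, A, C, F, I, B, G, E]
After 6 (swap(7, 6)): [D, H, A, C, F, I, G, B, E]
After 7 (swap(3, 1)): [D, C, A, H, F, I, G, B, E]
After 8 (rotate_left(4, 6, k=2)): [D, C, A, H, G, F, I, B, E]

Answer: 7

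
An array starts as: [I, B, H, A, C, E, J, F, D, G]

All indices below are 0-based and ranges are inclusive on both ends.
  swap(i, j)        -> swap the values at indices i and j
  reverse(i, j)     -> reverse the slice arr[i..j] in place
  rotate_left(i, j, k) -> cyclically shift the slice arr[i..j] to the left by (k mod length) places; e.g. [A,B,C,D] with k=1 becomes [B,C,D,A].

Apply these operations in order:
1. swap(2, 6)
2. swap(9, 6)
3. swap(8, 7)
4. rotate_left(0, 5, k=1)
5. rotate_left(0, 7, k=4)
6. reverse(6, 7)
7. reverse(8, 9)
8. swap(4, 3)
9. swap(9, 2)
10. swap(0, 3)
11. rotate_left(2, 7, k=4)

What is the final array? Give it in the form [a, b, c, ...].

After 1 (swap(2, 6)): [I, B, J, A, C, E, H, F, D, G]
After 2 (swap(9, 6)): [I, B, J, A, C, E, G, F, D, H]
After 3 (swap(8, 7)): [I, B, J, A, C, E, G, D, F, H]
After 4 (rotate_left(0, 5, k=1)): [B, J, A, C, E, I, G, D, F, H]
After 5 (rotate_left(0, 7, k=4)): [E, I, G, D, B, J, A, C, F, H]
After 6 (reverse(6, 7)): [E, I, G, D, B, J, C, A, F, H]
After 7 (reverse(8, 9)): [E, I, G, D, B, J, C, A, H, F]
After 8 (swap(4, 3)): [E, I, G, B, D, J, C, A, H, F]
After 9 (swap(9, 2)): [E, I, F, B, D, J, C, A, H, G]
After 10 (swap(0, 3)): [B, I, F, E, D, J, C, A, H, G]
After 11 (rotate_left(2, 7, k=4)): [B, I, C, A, F, E, D, J, H, G]

Answer: [B, I, C, A, F, E, D, J, H, G]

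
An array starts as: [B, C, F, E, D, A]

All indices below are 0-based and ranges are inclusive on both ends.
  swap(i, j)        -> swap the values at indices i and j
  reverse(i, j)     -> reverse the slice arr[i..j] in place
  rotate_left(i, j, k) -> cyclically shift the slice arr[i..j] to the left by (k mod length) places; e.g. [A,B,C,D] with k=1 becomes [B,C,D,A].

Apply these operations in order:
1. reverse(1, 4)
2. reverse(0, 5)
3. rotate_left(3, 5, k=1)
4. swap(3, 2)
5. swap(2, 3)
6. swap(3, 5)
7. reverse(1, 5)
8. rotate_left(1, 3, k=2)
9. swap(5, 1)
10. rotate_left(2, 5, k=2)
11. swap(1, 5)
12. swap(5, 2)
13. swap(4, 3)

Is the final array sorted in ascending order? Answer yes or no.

Answer: yes

Derivation:
After 1 (reverse(1, 4)): [B, D, E, F, C, A]
After 2 (reverse(0, 5)): [A, C, F, E, D, B]
After 3 (rotate_left(3, 5, k=1)): [A, C, F, D, B, E]
After 4 (swap(3, 2)): [A, C, D, F, B, E]
After 5 (swap(2, 3)): [A, C, F, D, B, E]
After 6 (swap(3, 5)): [A, C, F, E, B, D]
After 7 (reverse(1, 5)): [A, D, B, E, F, C]
After 8 (rotate_left(1, 3, k=2)): [A, E, D, B, F, C]
After 9 (swap(5, 1)): [A, C, D, B, F, E]
After 10 (rotate_left(2, 5, k=2)): [A, C, F, E, D, B]
After 11 (swap(1, 5)): [A, B, F, E, D, C]
After 12 (swap(5, 2)): [A, B, C, E, D, F]
After 13 (swap(4, 3)): [A, B, C, D, E, F]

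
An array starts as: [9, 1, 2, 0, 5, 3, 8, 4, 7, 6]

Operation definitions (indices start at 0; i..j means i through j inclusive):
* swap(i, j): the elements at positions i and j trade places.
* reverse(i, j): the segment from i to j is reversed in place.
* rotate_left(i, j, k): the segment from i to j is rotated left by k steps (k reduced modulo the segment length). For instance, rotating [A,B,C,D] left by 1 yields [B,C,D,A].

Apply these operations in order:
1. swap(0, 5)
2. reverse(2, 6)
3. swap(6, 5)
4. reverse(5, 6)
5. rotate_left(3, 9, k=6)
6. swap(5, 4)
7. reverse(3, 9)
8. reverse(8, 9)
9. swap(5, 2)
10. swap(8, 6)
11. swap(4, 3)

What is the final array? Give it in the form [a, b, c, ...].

After 1 (swap(0, 5)): [3, 1, 2, 0, 5, 9, 8, 4, 7, 6]
After 2 (reverse(2, 6)): [3, 1, 8, 9, 5, 0, 2, 4, 7, 6]
After 3 (swap(6, 5)): [3, 1, 8, 9, 5, 2, 0, 4, 7, 6]
After 4 (reverse(5, 6)): [3, 1, 8, 9, 5, 0, 2, 4, 7, 6]
After 5 (rotate_left(3, 9, k=6)): [3, 1, 8, 6, 9, 5, 0, 2, 4, 7]
After 6 (swap(5, 4)): [3, 1, 8, 6, 5, 9, 0, 2, 4, 7]
After 7 (reverse(3, 9)): [3, 1, 8, 7, 4, 2, 0, 9, 5, 6]
After 8 (reverse(8, 9)): [3, 1, 8, 7, 4, 2, 0, 9, 6, 5]
After 9 (swap(5, 2)): [3, 1, 2, 7, 4, 8, 0, 9, 6, 5]
After 10 (swap(8, 6)): [3, 1, 2, 7, 4, 8, 6, 9, 0, 5]
After 11 (swap(4, 3)): [3, 1, 2, 4, 7, 8, 6, 9, 0, 5]

Answer: [3, 1, 2, 4, 7, 8, 6, 9, 0, 5]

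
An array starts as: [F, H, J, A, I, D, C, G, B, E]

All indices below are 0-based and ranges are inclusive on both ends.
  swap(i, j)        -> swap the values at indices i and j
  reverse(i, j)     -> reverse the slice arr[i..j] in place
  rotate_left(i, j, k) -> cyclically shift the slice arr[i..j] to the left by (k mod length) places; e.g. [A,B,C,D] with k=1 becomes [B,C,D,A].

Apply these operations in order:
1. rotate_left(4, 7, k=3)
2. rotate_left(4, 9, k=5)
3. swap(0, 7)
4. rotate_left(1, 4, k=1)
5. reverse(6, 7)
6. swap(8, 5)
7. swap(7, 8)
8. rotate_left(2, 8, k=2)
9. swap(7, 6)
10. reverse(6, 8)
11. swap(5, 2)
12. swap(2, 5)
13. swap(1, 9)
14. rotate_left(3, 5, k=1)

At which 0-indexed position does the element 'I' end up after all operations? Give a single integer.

Answer: 7

Derivation:
After 1 (rotate_left(4, 7, k=3)): [F, H, J, A, G, I, D, C, B, E]
After 2 (rotate_left(4, 9, k=5)): [F, H, J, A, E, G, I, D, C, B]
After 3 (swap(0, 7)): [D, H, J, A, E, G, I, F, C, B]
After 4 (rotate_left(1, 4, k=1)): [D, J, A, E, H, G, I, F, C, B]
After 5 (reverse(6, 7)): [D, J, A, E, H, G, F, I, C, B]
After 6 (swap(8, 5)): [D, J, A, E, H, C, F, I, G, B]
After 7 (swap(7, 8)): [D, J, A, E, H, C, F, G, I, B]
After 8 (rotate_left(2, 8, k=2)): [D, J, H, C, F, G, I, A, E, B]
After 9 (swap(7, 6)): [D, J, H, C, F, G, A, I, E, B]
After 10 (reverse(6, 8)): [D, J, H, C, F, G, E, I, A, B]
After 11 (swap(5, 2)): [D, J, G, C, F, H, E, I, A, B]
After 12 (swap(2, 5)): [D, J, H, C, F, G, E, I, A, B]
After 13 (swap(1, 9)): [D, B, H, C, F, G, E, I, A, J]
After 14 (rotate_left(3, 5, k=1)): [D, B, H, F, G, C, E, I, A, J]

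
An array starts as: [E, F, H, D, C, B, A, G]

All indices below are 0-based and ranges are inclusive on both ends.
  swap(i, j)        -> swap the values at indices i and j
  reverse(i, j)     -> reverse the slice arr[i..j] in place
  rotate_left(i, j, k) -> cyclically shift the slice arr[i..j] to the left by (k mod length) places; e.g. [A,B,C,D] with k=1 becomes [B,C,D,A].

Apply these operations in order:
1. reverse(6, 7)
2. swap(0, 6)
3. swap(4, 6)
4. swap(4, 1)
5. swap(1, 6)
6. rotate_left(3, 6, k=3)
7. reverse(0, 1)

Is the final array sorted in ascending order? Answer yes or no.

Answer: no

Derivation:
After 1 (reverse(6, 7)): [E, F, H, D, C, B, G, A]
After 2 (swap(0, 6)): [G, F, H, D, C, B, E, A]
After 3 (swap(4, 6)): [G, F, H, D, E, B, C, A]
After 4 (swap(4, 1)): [G, E, H, D, F, B, C, A]
After 5 (swap(1, 6)): [G, C, H, D, F, B, E, A]
After 6 (rotate_left(3, 6, k=3)): [G, C, H, E, D, F, B, A]
After 7 (reverse(0, 1)): [C, G, H, E, D, F, B, A]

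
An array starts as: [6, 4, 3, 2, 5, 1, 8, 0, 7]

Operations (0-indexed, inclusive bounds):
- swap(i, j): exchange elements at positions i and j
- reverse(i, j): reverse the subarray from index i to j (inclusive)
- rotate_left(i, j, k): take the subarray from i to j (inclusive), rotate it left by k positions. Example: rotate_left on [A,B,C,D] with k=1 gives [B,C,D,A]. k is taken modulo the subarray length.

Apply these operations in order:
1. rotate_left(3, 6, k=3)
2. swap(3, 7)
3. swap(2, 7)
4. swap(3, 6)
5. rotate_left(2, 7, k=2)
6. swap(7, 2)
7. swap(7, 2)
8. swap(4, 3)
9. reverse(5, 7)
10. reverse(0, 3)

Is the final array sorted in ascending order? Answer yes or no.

After 1 (rotate_left(3, 6, k=3)): [6, 4, 3, 8, 2, 5, 1, 0, 7]
After 2 (swap(3, 7)): [6, 4, 3, 0, 2, 5, 1, 8, 7]
After 3 (swap(2, 7)): [6, 4, 8, 0, 2, 5, 1, 3, 7]
After 4 (swap(3, 6)): [6, 4, 8, 1, 2, 5, 0, 3, 7]
After 5 (rotate_left(2, 7, k=2)): [6, 4, 2, 5, 0, 3, 8, 1, 7]
After 6 (swap(7, 2)): [6, 4, 1, 5, 0, 3, 8, 2, 7]
After 7 (swap(7, 2)): [6, 4, 2, 5, 0, 3, 8, 1, 7]
After 8 (swap(4, 3)): [6, 4, 2, 0, 5, 3, 8, 1, 7]
After 9 (reverse(5, 7)): [6, 4, 2, 0, 5, 1, 8, 3, 7]
After 10 (reverse(0, 3)): [0, 2, 4, 6, 5, 1, 8, 3, 7]

Answer: no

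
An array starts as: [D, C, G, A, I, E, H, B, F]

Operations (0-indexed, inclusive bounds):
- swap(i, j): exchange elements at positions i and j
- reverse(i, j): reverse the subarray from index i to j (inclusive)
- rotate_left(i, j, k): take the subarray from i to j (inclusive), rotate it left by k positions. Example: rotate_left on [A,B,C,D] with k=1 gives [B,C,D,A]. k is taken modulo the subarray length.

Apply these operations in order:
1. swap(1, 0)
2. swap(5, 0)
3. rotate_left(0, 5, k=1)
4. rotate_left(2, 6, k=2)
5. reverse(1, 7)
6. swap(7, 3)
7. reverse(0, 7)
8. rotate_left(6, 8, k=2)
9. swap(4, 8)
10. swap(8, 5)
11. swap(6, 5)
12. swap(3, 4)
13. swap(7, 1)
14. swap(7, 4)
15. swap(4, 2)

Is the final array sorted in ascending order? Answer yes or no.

Answer: yes

Derivation:
After 1 (swap(1, 0)): [C, D, G, A, I, E, H, B, F]
After 2 (swap(5, 0)): [E, D, G, A, I, C, H, B, F]
After 3 (rotate_left(0, 5, k=1)): [D, G, A, I, C, E, H, B, F]
After 4 (rotate_left(2, 6, k=2)): [D, G, C, E, H, A, I, B, F]
After 5 (reverse(1, 7)): [D, B, I, A, H, E, C, G, F]
After 6 (swap(7, 3)): [D, B, I, G, H, E, C, A, F]
After 7 (reverse(0, 7)): [A, C, E, H, G, I, B, D, F]
After 8 (rotate_left(6, 8, k=2)): [A, C, E, H, G, I, F, B, D]
After 9 (swap(4, 8)): [A, C, E, H, D, I, F, B, G]
After 10 (swap(8, 5)): [A, C, E, H, D, G, F, B, I]
After 11 (swap(6, 5)): [A, C, E, H, D, F, G, B, I]
After 12 (swap(3, 4)): [A, C, E, D, H, F, G, B, I]
After 13 (swap(7, 1)): [A, B, E, D, H, F, G, C, I]
After 14 (swap(7, 4)): [A, B, E, D, C, F, G, H, I]
After 15 (swap(4, 2)): [A, B, C, D, E, F, G, H, I]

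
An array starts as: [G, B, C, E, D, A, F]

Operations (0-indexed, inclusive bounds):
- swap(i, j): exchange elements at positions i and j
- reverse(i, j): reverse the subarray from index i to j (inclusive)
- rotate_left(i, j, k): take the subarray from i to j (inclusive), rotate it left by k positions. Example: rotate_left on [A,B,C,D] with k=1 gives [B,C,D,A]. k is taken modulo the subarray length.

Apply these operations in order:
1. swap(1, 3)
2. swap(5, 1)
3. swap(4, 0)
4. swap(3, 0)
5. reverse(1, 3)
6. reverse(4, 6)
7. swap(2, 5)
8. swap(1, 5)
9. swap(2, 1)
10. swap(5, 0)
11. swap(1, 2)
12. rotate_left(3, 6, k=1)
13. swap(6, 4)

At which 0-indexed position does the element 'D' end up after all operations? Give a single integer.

After 1 (swap(1, 3)): [G, E, C, B, D, A, F]
After 2 (swap(5, 1)): [G, A, C, B, D, E, F]
After 3 (swap(4, 0)): [D, A, C, B, G, E, F]
After 4 (swap(3, 0)): [B, A, C, D, G, E, F]
After 5 (reverse(1, 3)): [B, D, C, A, G, E, F]
After 6 (reverse(4, 6)): [B, D, C, A, F, E, G]
After 7 (swap(2, 5)): [B, D, E, A, F, C, G]
After 8 (swap(1, 5)): [B, C, E, A, F, D, G]
After 9 (swap(2, 1)): [B, E, C, A, F, D, G]
After 10 (swap(5, 0)): [D, E, C, A, F, B, G]
After 11 (swap(1, 2)): [D, C, E, A, F, B, G]
After 12 (rotate_left(3, 6, k=1)): [D, C, E, F, B, G, A]
After 13 (swap(6, 4)): [D, C, E, F, A, G, B]

Answer: 0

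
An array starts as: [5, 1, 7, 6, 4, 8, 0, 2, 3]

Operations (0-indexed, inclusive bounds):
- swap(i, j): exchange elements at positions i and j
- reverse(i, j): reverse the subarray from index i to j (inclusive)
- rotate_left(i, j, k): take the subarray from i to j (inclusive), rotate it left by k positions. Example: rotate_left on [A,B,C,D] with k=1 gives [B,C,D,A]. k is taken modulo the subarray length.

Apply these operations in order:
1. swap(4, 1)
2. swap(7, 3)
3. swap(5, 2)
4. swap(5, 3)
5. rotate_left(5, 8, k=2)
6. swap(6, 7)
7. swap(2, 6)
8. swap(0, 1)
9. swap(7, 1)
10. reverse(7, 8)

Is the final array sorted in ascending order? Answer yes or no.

Answer: no

Derivation:
After 1 (swap(4, 1)): [5, 4, 7, 6, 1, 8, 0, 2, 3]
After 2 (swap(7, 3)): [5, 4, 7, 2, 1, 8, 0, 6, 3]
After 3 (swap(5, 2)): [5, 4, 8, 2, 1, 7, 0, 6, 3]
After 4 (swap(5, 3)): [5, 4, 8, 7, 1, 2, 0, 6, 3]
After 5 (rotate_left(5, 8, k=2)): [5, 4, 8, 7, 1, 6, 3, 2, 0]
After 6 (swap(6, 7)): [5, 4, 8, 7, 1, 6, 2, 3, 0]
After 7 (swap(2, 6)): [5, 4, 2, 7, 1, 6, 8, 3, 0]
After 8 (swap(0, 1)): [4, 5, 2, 7, 1, 6, 8, 3, 0]
After 9 (swap(7, 1)): [4, 3, 2, 7, 1, 6, 8, 5, 0]
After 10 (reverse(7, 8)): [4, 3, 2, 7, 1, 6, 8, 0, 5]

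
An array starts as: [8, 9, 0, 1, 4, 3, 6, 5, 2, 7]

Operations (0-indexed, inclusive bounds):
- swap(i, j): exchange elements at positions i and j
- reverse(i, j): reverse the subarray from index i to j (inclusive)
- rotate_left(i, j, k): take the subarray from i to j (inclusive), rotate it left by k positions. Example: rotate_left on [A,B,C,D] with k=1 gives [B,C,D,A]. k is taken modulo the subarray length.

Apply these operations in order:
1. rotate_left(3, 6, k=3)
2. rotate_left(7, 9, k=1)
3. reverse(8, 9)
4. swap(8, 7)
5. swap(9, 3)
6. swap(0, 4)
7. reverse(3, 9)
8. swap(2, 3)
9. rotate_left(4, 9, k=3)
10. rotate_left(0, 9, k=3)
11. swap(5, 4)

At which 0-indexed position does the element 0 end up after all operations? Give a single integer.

After 1 (rotate_left(3, 6, k=3)): [8, 9, 0, 6, 1, 4, 3, 5, 2, 7]
After 2 (rotate_left(7, 9, k=1)): [8, 9, 0, 6, 1, 4, 3, 2, 7, 5]
After 3 (reverse(8, 9)): [8, 9, 0, 6, 1, 4, 3, 2, 5, 7]
After 4 (swap(8, 7)): [8, 9, 0, 6, 1, 4, 3, 5, 2, 7]
After 5 (swap(9, 3)): [8, 9, 0, 7, 1, 4, 3, 5, 2, 6]
After 6 (swap(0, 4)): [1, 9, 0, 7, 8, 4, 3, 5, 2, 6]
After 7 (reverse(3, 9)): [1, 9, 0, 6, 2, 5, 3, 4, 8, 7]
After 8 (swap(2, 3)): [1, 9, 6, 0, 2, 5, 3, 4, 8, 7]
After 9 (rotate_left(4, 9, k=3)): [1, 9, 6, 0, 4, 8, 7, 2, 5, 3]
After 10 (rotate_left(0, 9, k=3)): [0, 4, 8, 7, 2, 5, 3, 1, 9, 6]
After 11 (swap(5, 4)): [0, 4, 8, 7, 5, 2, 3, 1, 9, 6]

Answer: 0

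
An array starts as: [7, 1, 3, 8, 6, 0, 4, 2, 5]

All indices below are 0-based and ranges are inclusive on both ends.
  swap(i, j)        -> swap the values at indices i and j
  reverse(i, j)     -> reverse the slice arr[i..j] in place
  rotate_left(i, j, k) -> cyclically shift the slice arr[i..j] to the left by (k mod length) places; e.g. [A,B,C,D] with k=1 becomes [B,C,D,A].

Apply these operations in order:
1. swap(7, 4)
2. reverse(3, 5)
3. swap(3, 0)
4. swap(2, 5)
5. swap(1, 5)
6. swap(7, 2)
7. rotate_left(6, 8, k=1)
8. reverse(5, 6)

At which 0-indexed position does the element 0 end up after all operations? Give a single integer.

After 1 (swap(7, 4)): [7, 1, 3, 8, 2, 0, 4, 6, 5]
After 2 (reverse(3, 5)): [7, 1, 3, 0, 2, 8, 4, 6, 5]
After 3 (swap(3, 0)): [0, 1, 3, 7, 2, 8, 4, 6, 5]
After 4 (swap(2, 5)): [0, 1, 8, 7, 2, 3, 4, 6, 5]
After 5 (swap(1, 5)): [0, 3, 8, 7, 2, 1, 4, 6, 5]
After 6 (swap(7, 2)): [0, 3, 6, 7, 2, 1, 4, 8, 5]
After 7 (rotate_left(6, 8, k=1)): [0, 3, 6, 7, 2, 1, 8, 5, 4]
After 8 (reverse(5, 6)): [0, 3, 6, 7, 2, 8, 1, 5, 4]

Answer: 0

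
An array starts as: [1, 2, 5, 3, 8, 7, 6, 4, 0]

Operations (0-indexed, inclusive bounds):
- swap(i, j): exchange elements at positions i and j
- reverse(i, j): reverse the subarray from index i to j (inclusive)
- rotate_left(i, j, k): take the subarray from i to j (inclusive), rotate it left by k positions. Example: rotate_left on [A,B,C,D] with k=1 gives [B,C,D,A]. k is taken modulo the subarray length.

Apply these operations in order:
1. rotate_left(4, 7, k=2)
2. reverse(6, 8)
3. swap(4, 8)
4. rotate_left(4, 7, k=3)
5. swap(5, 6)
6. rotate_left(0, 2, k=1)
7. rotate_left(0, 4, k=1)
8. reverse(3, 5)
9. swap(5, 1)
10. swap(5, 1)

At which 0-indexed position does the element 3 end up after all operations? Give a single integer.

Answer: 2

Derivation:
After 1 (rotate_left(4, 7, k=2)): [1, 2, 5, 3, 6, 4, 8, 7, 0]
After 2 (reverse(6, 8)): [1, 2, 5, 3, 6, 4, 0, 7, 8]
After 3 (swap(4, 8)): [1, 2, 5, 3, 8, 4, 0, 7, 6]
After 4 (rotate_left(4, 7, k=3)): [1, 2, 5, 3, 7, 8, 4, 0, 6]
After 5 (swap(5, 6)): [1, 2, 5, 3, 7, 4, 8, 0, 6]
After 6 (rotate_left(0, 2, k=1)): [2, 5, 1, 3, 7, 4, 8, 0, 6]
After 7 (rotate_left(0, 4, k=1)): [5, 1, 3, 7, 2, 4, 8, 0, 6]
After 8 (reverse(3, 5)): [5, 1, 3, 4, 2, 7, 8, 0, 6]
After 9 (swap(5, 1)): [5, 7, 3, 4, 2, 1, 8, 0, 6]
After 10 (swap(5, 1)): [5, 1, 3, 4, 2, 7, 8, 0, 6]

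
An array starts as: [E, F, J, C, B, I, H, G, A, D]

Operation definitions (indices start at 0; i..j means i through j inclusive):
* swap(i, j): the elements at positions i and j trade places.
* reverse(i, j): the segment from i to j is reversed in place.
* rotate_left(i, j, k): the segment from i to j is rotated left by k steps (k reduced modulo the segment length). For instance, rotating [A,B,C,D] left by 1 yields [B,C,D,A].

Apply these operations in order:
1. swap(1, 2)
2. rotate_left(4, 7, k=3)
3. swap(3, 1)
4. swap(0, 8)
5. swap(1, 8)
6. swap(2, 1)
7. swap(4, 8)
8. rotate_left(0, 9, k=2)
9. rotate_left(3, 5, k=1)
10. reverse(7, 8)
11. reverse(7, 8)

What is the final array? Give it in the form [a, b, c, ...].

Answer: [E, J, C, I, H, B, G, D, A, F]

Derivation:
After 1 (swap(1, 2)): [E, J, F, C, B, I, H, G, A, D]
After 2 (rotate_left(4, 7, k=3)): [E, J, F, C, G, B, I, H, A, D]
After 3 (swap(3, 1)): [E, C, F, J, G, B, I, H, A, D]
After 4 (swap(0, 8)): [A, C, F, J, G, B, I, H, E, D]
After 5 (swap(1, 8)): [A, E, F, J, G, B, I, H, C, D]
After 6 (swap(2, 1)): [A, F, E, J, G, B, I, H, C, D]
After 7 (swap(4, 8)): [A, F, E, J, C, B, I, H, G, D]
After 8 (rotate_left(0, 9, k=2)): [E, J, C, B, I, H, G, D, A, F]
After 9 (rotate_left(3, 5, k=1)): [E, J, C, I, H, B, G, D, A, F]
After 10 (reverse(7, 8)): [E, J, C, I, H, B, G, A, D, F]
After 11 (reverse(7, 8)): [E, J, C, I, H, B, G, D, A, F]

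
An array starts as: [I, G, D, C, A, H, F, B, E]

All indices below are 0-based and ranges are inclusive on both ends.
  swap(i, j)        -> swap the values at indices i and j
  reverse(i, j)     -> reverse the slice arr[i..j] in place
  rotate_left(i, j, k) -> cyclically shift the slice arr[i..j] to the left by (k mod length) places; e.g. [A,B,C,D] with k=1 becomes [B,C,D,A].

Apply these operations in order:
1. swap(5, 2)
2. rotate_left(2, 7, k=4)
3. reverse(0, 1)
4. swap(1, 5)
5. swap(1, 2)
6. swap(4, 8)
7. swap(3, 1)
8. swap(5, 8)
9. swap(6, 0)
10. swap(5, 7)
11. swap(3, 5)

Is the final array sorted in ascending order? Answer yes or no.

Answer: yes

Derivation:
After 1 (swap(5, 2)): [I, G, H, C, A, D, F, B, E]
After 2 (rotate_left(2, 7, k=4)): [I, G, F, B, H, C, A, D, E]
After 3 (reverse(0, 1)): [G, I, F, B, H, C, A, D, E]
After 4 (swap(1, 5)): [G, C, F, B, H, I, A, D, E]
After 5 (swap(1, 2)): [G, F, C, B, H, I, A, D, E]
After 6 (swap(4, 8)): [G, F, C, B, E, I, A, D, H]
After 7 (swap(3, 1)): [G, B, C, F, E, I, A, D, H]
After 8 (swap(5, 8)): [G, B, C, F, E, H, A, D, I]
After 9 (swap(6, 0)): [A, B, C, F, E, H, G, D, I]
After 10 (swap(5, 7)): [A, B, C, F, E, D, G, H, I]
After 11 (swap(3, 5)): [A, B, C, D, E, F, G, H, I]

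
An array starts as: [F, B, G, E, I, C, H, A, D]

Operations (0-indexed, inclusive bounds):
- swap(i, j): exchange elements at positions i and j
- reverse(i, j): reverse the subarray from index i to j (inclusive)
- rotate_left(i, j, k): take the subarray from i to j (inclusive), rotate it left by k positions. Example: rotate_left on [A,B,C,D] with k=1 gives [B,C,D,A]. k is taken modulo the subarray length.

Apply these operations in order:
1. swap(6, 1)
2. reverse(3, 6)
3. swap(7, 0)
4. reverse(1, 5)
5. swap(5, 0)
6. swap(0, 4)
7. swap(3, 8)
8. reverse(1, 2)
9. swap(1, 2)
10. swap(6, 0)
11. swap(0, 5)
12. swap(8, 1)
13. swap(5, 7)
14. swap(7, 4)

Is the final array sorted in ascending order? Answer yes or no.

After 1 (swap(6, 1)): [F, H, G, E, I, C, B, A, D]
After 2 (reverse(3, 6)): [F, H, G, B, C, I, E, A, D]
After 3 (swap(7, 0)): [A, H, G, B, C, I, E, F, D]
After 4 (reverse(1, 5)): [A, I, C, B, G, H, E, F, D]
After 5 (swap(5, 0)): [H, I, C, B, G, A, E, F, D]
After 6 (swap(0, 4)): [G, I, C, B, H, A, E, F, D]
After 7 (swap(3, 8)): [G, I, C, D, H, A, E, F, B]
After 8 (reverse(1, 2)): [G, C, I, D, H, A, E, F, B]
After 9 (swap(1, 2)): [G, I, C, D, H, A, E, F, B]
After 10 (swap(6, 0)): [E, I, C, D, H, A, G, F, B]
After 11 (swap(0, 5)): [A, I, C, D, H, E, G, F, B]
After 12 (swap(8, 1)): [A, B, C, D, H, E, G, F, I]
After 13 (swap(5, 7)): [A, B, C, D, H, F, G, E, I]
After 14 (swap(7, 4)): [A, B, C, D, E, F, G, H, I]

Answer: yes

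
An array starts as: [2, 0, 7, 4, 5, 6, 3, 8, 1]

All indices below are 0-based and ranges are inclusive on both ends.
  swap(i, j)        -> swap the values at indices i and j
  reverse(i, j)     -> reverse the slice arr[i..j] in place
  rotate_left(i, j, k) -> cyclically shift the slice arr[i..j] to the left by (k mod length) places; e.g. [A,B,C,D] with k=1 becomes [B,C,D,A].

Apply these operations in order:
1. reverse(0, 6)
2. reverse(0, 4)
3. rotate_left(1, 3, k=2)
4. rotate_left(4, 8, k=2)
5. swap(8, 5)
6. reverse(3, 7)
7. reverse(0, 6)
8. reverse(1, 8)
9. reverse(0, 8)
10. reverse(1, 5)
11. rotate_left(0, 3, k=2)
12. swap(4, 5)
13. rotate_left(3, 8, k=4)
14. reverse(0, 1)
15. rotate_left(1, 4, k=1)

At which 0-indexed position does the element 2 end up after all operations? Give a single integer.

After 1 (reverse(0, 6)): [3, 6, 5, 4, 7, 0, 2, 8, 1]
After 2 (reverse(0, 4)): [7, 4, 5, 6, 3, 0, 2, 8, 1]
After 3 (rotate_left(1, 3, k=2)): [7, 6, 4, 5, 3, 0, 2, 8, 1]
After 4 (rotate_left(4, 8, k=2)): [7, 6, 4, 5, 2, 8, 1, 3, 0]
After 5 (swap(8, 5)): [7, 6, 4, 5, 2, 0, 1, 3, 8]
After 6 (reverse(3, 7)): [7, 6, 4, 3, 1, 0, 2, 5, 8]
After 7 (reverse(0, 6)): [2, 0, 1, 3, 4, 6, 7, 5, 8]
After 8 (reverse(1, 8)): [2, 8, 5, 7, 6, 4, 3, 1, 0]
After 9 (reverse(0, 8)): [0, 1, 3, 4, 6, 7, 5, 8, 2]
After 10 (reverse(1, 5)): [0, 7, 6, 4, 3, 1, 5, 8, 2]
After 11 (rotate_left(0, 3, k=2)): [6, 4, 0, 7, 3, 1, 5, 8, 2]
After 12 (swap(4, 5)): [6, 4, 0, 7, 1, 3, 5, 8, 2]
After 13 (rotate_left(3, 8, k=4)): [6, 4, 0, 8, 2, 7, 1, 3, 5]
After 14 (reverse(0, 1)): [4, 6, 0, 8, 2, 7, 1, 3, 5]
After 15 (rotate_left(1, 4, k=1)): [4, 0, 8, 2, 6, 7, 1, 3, 5]

Answer: 3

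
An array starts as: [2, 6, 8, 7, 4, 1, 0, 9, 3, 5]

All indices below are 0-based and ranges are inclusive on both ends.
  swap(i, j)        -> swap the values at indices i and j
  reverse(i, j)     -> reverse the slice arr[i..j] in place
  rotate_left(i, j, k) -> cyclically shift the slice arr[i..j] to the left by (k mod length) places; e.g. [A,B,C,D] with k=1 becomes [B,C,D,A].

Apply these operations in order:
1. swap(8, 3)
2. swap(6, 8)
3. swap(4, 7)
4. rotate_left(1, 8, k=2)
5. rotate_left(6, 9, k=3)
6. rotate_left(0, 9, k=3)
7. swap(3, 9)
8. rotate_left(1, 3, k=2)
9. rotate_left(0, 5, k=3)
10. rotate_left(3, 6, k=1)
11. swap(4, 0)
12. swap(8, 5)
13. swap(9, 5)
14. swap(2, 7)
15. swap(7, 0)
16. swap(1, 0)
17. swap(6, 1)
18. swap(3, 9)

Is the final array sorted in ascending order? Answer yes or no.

Answer: yes

Derivation:
After 1 (swap(8, 3)): [2, 6, 8, 3, 4, 1, 0, 9, 7, 5]
After 2 (swap(6, 8)): [2, 6, 8, 3, 4, 1, 7, 9, 0, 5]
After 3 (swap(4, 7)): [2, 6, 8, 3, 9, 1, 7, 4, 0, 5]
After 4 (rotate_left(1, 8, k=2)): [2, 3, 9, 1, 7, 4, 0, 6, 8, 5]
After 5 (rotate_left(6, 9, k=3)): [2, 3, 9, 1, 7, 4, 5, 0, 6, 8]
After 6 (rotate_left(0, 9, k=3)): [1, 7, 4, 5, 0, 6, 8, 2, 3, 9]
After 7 (swap(3, 9)): [1, 7, 4, 9, 0, 6, 8, 2, 3, 5]
After 8 (rotate_left(1, 3, k=2)): [1, 9, 7, 4, 0, 6, 8, 2, 3, 5]
After 9 (rotate_left(0, 5, k=3)): [4, 0, 6, 1, 9, 7, 8, 2, 3, 5]
After 10 (rotate_left(3, 6, k=1)): [4, 0, 6, 9, 7, 8, 1, 2, 3, 5]
After 11 (swap(4, 0)): [7, 0, 6, 9, 4, 8, 1, 2, 3, 5]
After 12 (swap(8, 5)): [7, 0, 6, 9, 4, 3, 1, 2, 8, 5]
After 13 (swap(9, 5)): [7, 0, 6, 9, 4, 5, 1, 2, 8, 3]
After 14 (swap(2, 7)): [7, 0, 2, 9, 4, 5, 1, 6, 8, 3]
After 15 (swap(7, 0)): [6, 0, 2, 9, 4, 5, 1, 7, 8, 3]
After 16 (swap(1, 0)): [0, 6, 2, 9, 4, 5, 1, 7, 8, 3]
After 17 (swap(6, 1)): [0, 1, 2, 9, 4, 5, 6, 7, 8, 3]
After 18 (swap(3, 9)): [0, 1, 2, 3, 4, 5, 6, 7, 8, 9]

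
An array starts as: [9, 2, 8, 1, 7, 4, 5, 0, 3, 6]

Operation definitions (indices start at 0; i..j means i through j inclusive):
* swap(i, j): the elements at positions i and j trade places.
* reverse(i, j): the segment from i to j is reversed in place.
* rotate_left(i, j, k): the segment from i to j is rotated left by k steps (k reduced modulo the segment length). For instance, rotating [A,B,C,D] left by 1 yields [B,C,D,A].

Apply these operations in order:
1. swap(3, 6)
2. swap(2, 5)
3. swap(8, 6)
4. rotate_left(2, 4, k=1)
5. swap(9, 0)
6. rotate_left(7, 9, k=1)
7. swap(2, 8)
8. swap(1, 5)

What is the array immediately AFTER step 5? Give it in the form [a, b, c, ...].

After 1 (swap(3, 6)): [9, 2, 8, 5, 7, 4, 1, 0, 3, 6]
After 2 (swap(2, 5)): [9, 2, 4, 5, 7, 8, 1, 0, 3, 6]
After 3 (swap(8, 6)): [9, 2, 4, 5, 7, 8, 3, 0, 1, 6]
After 4 (rotate_left(2, 4, k=1)): [9, 2, 5, 7, 4, 8, 3, 0, 1, 6]
After 5 (swap(9, 0)): [6, 2, 5, 7, 4, 8, 3, 0, 1, 9]

Answer: [6, 2, 5, 7, 4, 8, 3, 0, 1, 9]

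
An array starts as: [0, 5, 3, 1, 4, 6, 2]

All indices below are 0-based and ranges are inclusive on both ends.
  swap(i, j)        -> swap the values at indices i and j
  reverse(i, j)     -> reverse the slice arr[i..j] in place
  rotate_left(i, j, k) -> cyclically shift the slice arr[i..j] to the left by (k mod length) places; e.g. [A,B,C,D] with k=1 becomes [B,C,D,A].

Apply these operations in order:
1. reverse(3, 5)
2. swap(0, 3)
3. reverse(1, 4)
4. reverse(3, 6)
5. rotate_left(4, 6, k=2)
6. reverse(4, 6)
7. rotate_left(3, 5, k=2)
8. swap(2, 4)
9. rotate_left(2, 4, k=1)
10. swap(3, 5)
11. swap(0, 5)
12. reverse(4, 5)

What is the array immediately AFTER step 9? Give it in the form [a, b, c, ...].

After 1 (reverse(3, 5)): [0, 5, 3, 6, 4, 1, 2]
After 2 (swap(0, 3)): [6, 5, 3, 0, 4, 1, 2]
After 3 (reverse(1, 4)): [6, 4, 0, 3, 5, 1, 2]
After 4 (reverse(3, 6)): [6, 4, 0, 2, 1, 5, 3]
After 5 (rotate_left(4, 6, k=2)): [6, 4, 0, 2, 3, 1, 5]
After 6 (reverse(4, 6)): [6, 4, 0, 2, 5, 1, 3]
After 7 (rotate_left(3, 5, k=2)): [6, 4, 0, 1, 2, 5, 3]
After 8 (swap(2, 4)): [6, 4, 2, 1, 0, 5, 3]
After 9 (rotate_left(2, 4, k=1)): [6, 4, 1, 0, 2, 5, 3]

Answer: [6, 4, 1, 0, 2, 5, 3]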